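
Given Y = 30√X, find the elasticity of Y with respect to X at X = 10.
Elasticity = 1/2

Elasticity = (dY/dX) · (X/Y)

dY/dX = 15/√X
At X = 10: dY/dX = 3·√10/2, Y = 30·√10

Elasticity = (3·√10/2) · (10 / (30·√10)) = 1/2

Interpretation: for a small percentage change in X, the percentage change in Y is approximately 0.50 times as large.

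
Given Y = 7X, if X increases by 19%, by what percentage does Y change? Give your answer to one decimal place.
19.0%

For Y = 7X:
If X → X(1 + 0.19)
Then Y → Y · (1 + 0.19)^1
     = Y · 1.1900

Percentage change = ((1 + 0.19)^1 − 1) × 100% = 19.0%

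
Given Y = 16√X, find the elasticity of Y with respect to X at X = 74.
Elasticity = 1/2

Elasticity = (dY/dX) · (X/Y)

dY/dX = 8/√X
At X = 74: dY/dX = 4·√74/37, Y = 16·√74

Elasticity = (4·√74/37) · (74 / (16·√74)) = 1/2

Interpretation: for a small percentage change in X, the percentage change in Y is approximately 0.50 times as large.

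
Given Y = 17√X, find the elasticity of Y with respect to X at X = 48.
Elasticity = 1/2

Elasticity = (dY/dX) · (X/Y)

dY/dX = 17/(2·√X)
At X = 48: dY/dX = 17·√3/24, Y = 68·√3

Elasticity = (17·√3/24) · (48 / (68·√3)) = 1/2

Interpretation: for a small percentage change in X, the percentage change in Y is approximately 0.50 times as large.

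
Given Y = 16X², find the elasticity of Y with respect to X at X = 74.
Elasticity = 2

Elasticity = (dY/dX) · (X/Y)

dY/dX = 32·X
At X = 74: dY/dX = 2368, Y = 87616

Elasticity = 2368 · (74 / 87616) = 2

Interpretation: for a small percentage change in X, the percentage change in Y is approximately 2.00 times as large.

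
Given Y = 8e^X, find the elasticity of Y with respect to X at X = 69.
Elasticity = 69

Elasticity = (dY/dX) · (X/Y)

dY/dX = 8·e^X
At X = 69: dY/dX = 8·e^69, Y = 8·e^69

Elasticity = (8·e^69) · (69 / (8·e^69)) = 69

Interpretation: for a small percentage change in X, the percentage change in Y is approximately 69.00 times as large.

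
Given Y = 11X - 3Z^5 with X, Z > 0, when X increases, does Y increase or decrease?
Y increases

Taking the partial derivative:
∂Y/∂X = 11

∂Y/∂X = 11 > 0 (assuming positive values)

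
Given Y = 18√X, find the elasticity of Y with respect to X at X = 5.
Elasticity = 1/2

Elasticity = (dY/dX) · (X/Y)

dY/dX = 9/√X
At X = 5: dY/dX = 9·√5/5, Y = 18·√5

Elasticity = (9·√5/5) · (5 / (18·√5)) = 1/2

Interpretation: for a small percentage change in X, the percentage change in Y is approximately 0.50 times as large.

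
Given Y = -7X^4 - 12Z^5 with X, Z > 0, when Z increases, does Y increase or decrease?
Y decreases

Taking the partial derivative:
∂Y/∂Z = -60Z^4

∂Y/∂Z = -60Z^4 < 0 (assuming positive values)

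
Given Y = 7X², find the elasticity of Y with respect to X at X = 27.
Elasticity = 2

Elasticity = (dY/dX) · (X/Y)

dY/dX = 14·X
At X = 27: dY/dX = 378, Y = 5103

Elasticity = 378 · (27 / 5103) = 2

Interpretation: for a small percentage change in X, the percentage change in Y is approximately 2.00 times as large.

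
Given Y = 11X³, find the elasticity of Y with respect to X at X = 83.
Elasticity = 3

Elasticity = (dY/dX) · (X/Y)

dY/dX = 33·X²
At X = 83: dY/dX = 227337, Y = 6289657

Elasticity = 227337 · (83 / 6289657) = 3

Interpretation: for a small percentage change in X, the percentage change in Y is approximately 3.00 times as large.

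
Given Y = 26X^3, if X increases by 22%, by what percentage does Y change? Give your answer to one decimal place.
81.6%

For Y = 26X^3:
If X → X(1 + 0.22)
Then Y → Y · (1 + 0.22)^3
     ≈ Y · 1.8158

Percentage change = ((1 + 0.22)^3 − 1) × 100% ≈ 81.6%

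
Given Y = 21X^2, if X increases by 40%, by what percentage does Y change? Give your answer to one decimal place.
96.0%

For Y = 21X^2:
If X → X(1 + 0.4)
Then Y → Y · (1 + 0.4)^2
     = Y · 1.9600

Percentage change = ((1 + 0.4)^2 − 1) × 100% = 96.0%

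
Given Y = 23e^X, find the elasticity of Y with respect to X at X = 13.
Elasticity = 13

Elasticity = (dY/dX) · (X/Y)

dY/dX = 23·e^X
At X = 13: dY/dX = 23·e^13, Y = 23·e^13

Elasticity = (23·e^13) · (13 / (23·e^13)) = 13

Interpretation: for a small percentage change in X, the percentage change in Y is approximately 13.00 times as large.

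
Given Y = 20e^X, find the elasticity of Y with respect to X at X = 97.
Elasticity = 97

Elasticity = (dY/dX) · (X/Y)

dY/dX = 20·e^X
At X = 97: dY/dX = 20·e^97, Y = 20·e^97

Elasticity = (20·e^97) · (97 / (20·e^97)) = 97

Interpretation: for a small percentage change in X, the percentage change in Y is approximately 97.00 times as large.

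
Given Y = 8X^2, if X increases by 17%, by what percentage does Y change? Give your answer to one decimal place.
36.9%

For Y = 8X^2:
If X → X(1 + 0.17)
Then Y → Y · (1 + 0.17)^2
     = Y · 1.3689

Percentage change = ((1 + 0.17)^2 − 1) × 100% ≈ 36.9%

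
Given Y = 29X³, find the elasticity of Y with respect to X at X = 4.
Elasticity = 3

Elasticity = (dY/dX) · (X/Y)

dY/dX = 87·X²
At X = 4: dY/dX = 1392, Y = 1856

Elasticity = 1392 · (4 / 1856) = 3

Interpretation: for a small percentage change in X, the percentage change in Y is approximately 3.00 times as large.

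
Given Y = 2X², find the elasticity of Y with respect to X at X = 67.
Elasticity = 2

Elasticity = (dY/dX) · (X/Y)

dY/dX = 4·X
At X = 67: dY/dX = 268, Y = 8978

Elasticity = 268 · (67 / 8978) = 2

Interpretation: for a small percentage change in X, the percentage change in Y is approximately 2.00 times as large.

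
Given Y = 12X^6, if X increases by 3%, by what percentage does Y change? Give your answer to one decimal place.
19.4%

For Y = 12X^6:
If X → X(1 + 0.03)
Then Y → Y · (1 + 0.03)^6
     ≈ Y · 1.1941

Percentage change = ((1 + 0.03)^6 − 1) × 100% ≈ 19.4%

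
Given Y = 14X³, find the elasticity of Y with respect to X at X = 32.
Elasticity = 3

Elasticity = (dY/dX) · (X/Y)

dY/dX = 42·X²
At X = 32: dY/dX = 43008, Y = 458752

Elasticity = 43008 · (32 / 458752) = 3

Interpretation: for a small percentage change in X, the percentage change in Y is approximately 3.00 times as large.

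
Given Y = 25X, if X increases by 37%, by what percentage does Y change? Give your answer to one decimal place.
37.0%

For Y = 25X:
If X → X(1 + 0.37)
Then Y → Y · (1 + 0.37)^1
     = Y · 1.3700

Percentage change = ((1 + 0.37)^1 − 1) × 100% = 37.0%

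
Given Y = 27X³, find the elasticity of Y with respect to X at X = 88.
Elasticity = 3

Elasticity = (dY/dX) · (X/Y)

dY/dX = 81·X²
At X = 88: dY/dX = 627264, Y = 18399744

Elasticity = 627264 · (88 / 18399744) = 3

Interpretation: for a small percentage change in X, the percentage change in Y is approximately 3.00 times as large.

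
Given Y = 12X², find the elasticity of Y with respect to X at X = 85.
Elasticity = 2

Elasticity = (dY/dX) · (X/Y)

dY/dX = 24·X
At X = 85: dY/dX = 2040, Y = 86700

Elasticity = 2040 · (85 / 86700) = 2

Interpretation: for a small percentage change in X, the percentage change in Y is approximately 2.00 times as large.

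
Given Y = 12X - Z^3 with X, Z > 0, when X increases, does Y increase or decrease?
Y increases

Taking the partial derivative:
∂Y/∂X = 12

∂Y/∂X = 12 > 0 (assuming positive values)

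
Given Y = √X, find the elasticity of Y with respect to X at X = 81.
Elasticity = 1/2

Elasticity = (dY/dX) · (X/Y)

dY/dX = 1/(2·√X)
At X = 81: dY/dX = 1/18, Y = 9

Elasticity = (1/18) · (81 / 9) = 1/2

Interpretation: for a small percentage change in X, the percentage change in Y is approximately 0.50 times as large.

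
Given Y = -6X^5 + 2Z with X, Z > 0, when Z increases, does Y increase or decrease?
Y increases

Taking the partial derivative:
∂Y/∂Z = 2

∂Y/∂Z = 2 > 0 (assuming positive values)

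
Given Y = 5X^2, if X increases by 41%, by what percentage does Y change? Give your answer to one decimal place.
98.8%

For Y = 5X^2:
If X → X(1 + 0.41)
Then Y → Y · (1 + 0.41)^2
     = Y · 1.9881

Percentage change = ((1 + 0.41)^2 − 1) × 100% ≈ 98.8%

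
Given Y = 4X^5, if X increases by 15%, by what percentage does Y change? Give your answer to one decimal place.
101.1%

For Y = 4X^5:
If X → X(1 + 0.15)
Then Y → Y · (1 + 0.15)^5
     ≈ Y · 2.0114

Percentage change = ((1 + 0.15)^5 − 1) × 100% ≈ 101.1%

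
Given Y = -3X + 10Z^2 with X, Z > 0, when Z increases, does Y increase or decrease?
Y increases

Taking the partial derivative:
∂Y/∂Z = 20Z

∂Y/∂Z = 20Z > 0 (assuming positive values)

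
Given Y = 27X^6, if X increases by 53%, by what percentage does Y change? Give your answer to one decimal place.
1182.8%

For Y = 27X^6:
If X → X(1 + 0.53)
Then Y → Y · (1 + 0.53)^6
     ≈ Y · 12.8277

Percentage change = ((1 + 0.53)^6 − 1) × 100% ≈ 1182.8%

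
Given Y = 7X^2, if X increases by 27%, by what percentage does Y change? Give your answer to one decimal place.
61.3%

For Y = 7X^2:
If X → X(1 + 0.27)
Then Y → Y · (1 + 0.27)^2
     = Y · 1.6129

Percentage change = ((1 + 0.27)^2 − 1) × 100% ≈ 61.3%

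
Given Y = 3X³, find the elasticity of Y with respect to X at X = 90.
Elasticity = 3

Elasticity = (dY/dX) · (X/Y)

dY/dX = 9·X²
At X = 90: dY/dX = 72900, Y = 2187000

Elasticity = 72900 · (90 / 2187000) = 3

Interpretation: for a small percentage change in X, the percentage change in Y is approximately 3.00 times as large.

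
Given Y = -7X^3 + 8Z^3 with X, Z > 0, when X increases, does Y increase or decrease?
Y decreases

Taking the partial derivative:
∂Y/∂X = -21X^2

∂Y/∂X = -21X^2 < 0 (assuming positive values)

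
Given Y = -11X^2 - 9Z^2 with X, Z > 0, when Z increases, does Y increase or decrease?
Y decreases

Taking the partial derivative:
∂Y/∂Z = -18Z

∂Y/∂Z = -18Z < 0 (assuming positive values)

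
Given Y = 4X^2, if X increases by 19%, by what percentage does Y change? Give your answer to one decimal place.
41.6%

For Y = 4X^2:
If X → X(1 + 0.19)
Then Y → Y · (1 + 0.19)^2
     = Y · 1.4161

Percentage change = ((1 + 0.19)^2 − 1) × 100% ≈ 41.6%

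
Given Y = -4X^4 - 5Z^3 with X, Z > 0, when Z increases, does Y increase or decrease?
Y decreases

Taking the partial derivative:
∂Y/∂Z = -15Z^2

∂Y/∂Z = -15Z^2 < 0 (assuming positive values)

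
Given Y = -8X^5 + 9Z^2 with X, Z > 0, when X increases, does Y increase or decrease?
Y decreases

Taking the partial derivative:
∂Y/∂X = -40X^4

∂Y/∂X = -40X^4 < 0 (assuming positive values)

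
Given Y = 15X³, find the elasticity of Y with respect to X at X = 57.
Elasticity = 3

Elasticity = (dY/dX) · (X/Y)

dY/dX = 45·X²
At X = 57: dY/dX = 146205, Y = 2777895

Elasticity = 146205 · (57 / 2777895) = 3

Interpretation: for a small percentage change in X, the percentage change in Y is approximately 3.00 times as large.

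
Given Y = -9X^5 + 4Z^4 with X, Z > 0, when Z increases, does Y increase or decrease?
Y increases

Taking the partial derivative:
∂Y/∂Z = 16Z^3

∂Y/∂Z = 16Z^3 > 0 (assuming positive values)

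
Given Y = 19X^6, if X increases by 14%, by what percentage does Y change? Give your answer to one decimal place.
119.5%

For Y = 19X^6:
If X → X(1 + 0.14)
Then Y → Y · (1 + 0.14)^6
     ≈ Y · 2.1950

Percentage change = ((1 + 0.14)^6 − 1) × 100% ≈ 119.5%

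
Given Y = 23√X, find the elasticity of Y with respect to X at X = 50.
Elasticity = 1/2

Elasticity = (dY/dX) · (X/Y)

dY/dX = 23/(2·√X)
At X = 50: dY/dX = 23·√2/20, Y = 115·√2

Elasticity = (23·√2/20) · (50 / (115·√2)) = 1/2

Interpretation: for a small percentage change in X, the percentage change in Y is approximately 0.50 times as large.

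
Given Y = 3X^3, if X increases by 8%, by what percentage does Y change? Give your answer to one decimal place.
26.0%

For Y = 3X^3:
If X → X(1 + 0.08)
Then Y → Y · (1 + 0.08)^3
     ≈ Y · 1.2597

Percentage change = ((1 + 0.08)^3 − 1) × 100% ≈ 26.0%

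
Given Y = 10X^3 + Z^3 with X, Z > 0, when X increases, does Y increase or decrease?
Y increases

Taking the partial derivative:
∂Y/∂X = 30X^2

∂Y/∂X = 30X^2 > 0 (assuming positive values)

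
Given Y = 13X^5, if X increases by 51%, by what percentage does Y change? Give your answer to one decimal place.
685.0%

For Y = 13X^5:
If X → X(1 + 0.51)
Then Y → Y · (1 + 0.51)^5
     ≈ Y · 7.8503

Percentage change = ((1 + 0.51)^5 − 1) × 100% ≈ 685.0%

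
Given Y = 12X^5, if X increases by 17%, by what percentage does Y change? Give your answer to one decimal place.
119.2%

For Y = 12X^5:
If X → X(1 + 0.17)
Then Y → Y · (1 + 0.17)^5
     ≈ Y · 2.1924

Percentage change = ((1 + 0.17)^5 − 1) × 100% ≈ 119.2%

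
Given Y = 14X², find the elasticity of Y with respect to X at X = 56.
Elasticity = 2

Elasticity = (dY/dX) · (X/Y)

dY/dX = 28·X
At X = 56: dY/dX = 1568, Y = 43904

Elasticity = 1568 · (56 / 43904) = 2

Interpretation: for a small percentage change in X, the percentage change in Y is approximately 2.00 times as large.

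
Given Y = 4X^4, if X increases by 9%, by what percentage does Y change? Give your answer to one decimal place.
41.2%

For Y = 4X^4:
If X → X(1 + 0.09)
Then Y → Y · (1 + 0.09)^4
     ≈ Y · 1.4116

Percentage change = ((1 + 0.09)^4 − 1) × 100% ≈ 41.2%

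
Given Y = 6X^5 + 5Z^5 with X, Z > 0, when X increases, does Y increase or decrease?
Y increases

Taking the partial derivative:
∂Y/∂X = 30X^4

∂Y/∂X = 30X^4 > 0 (assuming positive values)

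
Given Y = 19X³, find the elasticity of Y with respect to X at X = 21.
Elasticity = 3

Elasticity = (dY/dX) · (X/Y)

dY/dX = 57·X²
At X = 21: dY/dX = 25137, Y = 175959

Elasticity = 25137 · (21 / 175959) = 3

Interpretation: for a small percentage change in X, the percentage change in Y is approximately 3.00 times as large.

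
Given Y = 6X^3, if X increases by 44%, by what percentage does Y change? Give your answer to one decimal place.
198.6%

For Y = 6X^3:
If X → X(1 + 0.44)
Then Y → Y · (1 + 0.44)^3
     ≈ Y · 2.9860

Percentage change = ((1 + 0.44)^3 − 1) × 100% ≈ 198.6%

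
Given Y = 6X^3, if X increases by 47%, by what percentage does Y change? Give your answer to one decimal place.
217.7%

For Y = 6X^3:
If X → X(1 + 0.47)
Then Y → Y · (1 + 0.47)^3
     ≈ Y · 3.1765

Percentage change = ((1 + 0.47)^3 − 1) × 100% ≈ 217.7%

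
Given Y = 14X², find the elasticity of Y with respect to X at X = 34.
Elasticity = 2

Elasticity = (dY/dX) · (X/Y)

dY/dX = 28·X
At X = 34: dY/dX = 952, Y = 16184

Elasticity = 952 · (34 / 16184) = 2

Interpretation: for a small percentage change in X, the percentage change in Y is approximately 2.00 times as large.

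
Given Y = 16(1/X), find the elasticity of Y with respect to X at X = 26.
Elasticity = -1

Elasticity = (dY/dX) · (X/Y)

dY/dX = -16/X²
At X = 26: dY/dX = -4/169, Y = 8/13

Elasticity = (-4/169) · (26 / (8/13)) = -1

Interpretation: for a small percentage change in X, the percentage change in Y is approximately -1.00 times as large.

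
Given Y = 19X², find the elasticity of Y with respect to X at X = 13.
Elasticity = 2

Elasticity = (dY/dX) · (X/Y)

dY/dX = 38·X
At X = 13: dY/dX = 494, Y = 3211

Elasticity = 494 · (13 / 3211) = 2

Interpretation: for a small percentage change in X, the percentage change in Y is approximately 2.00 times as large.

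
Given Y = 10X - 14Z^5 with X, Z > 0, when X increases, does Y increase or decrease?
Y increases

Taking the partial derivative:
∂Y/∂X = 10

∂Y/∂X = 10 > 0 (assuming positive values)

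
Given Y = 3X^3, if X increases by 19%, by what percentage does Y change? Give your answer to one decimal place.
68.5%

For Y = 3X^3:
If X → X(1 + 0.19)
Then Y → Y · (1 + 0.19)^3
     ≈ Y · 1.6852

Percentage change = ((1 + 0.19)^3 − 1) × 100% ≈ 68.5%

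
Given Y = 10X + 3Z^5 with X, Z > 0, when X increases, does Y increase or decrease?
Y increases

Taking the partial derivative:
∂Y/∂X = 10

∂Y/∂X = 10 > 0 (assuming positive values)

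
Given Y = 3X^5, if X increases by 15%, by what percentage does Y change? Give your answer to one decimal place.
101.1%

For Y = 3X^5:
If X → X(1 + 0.15)
Then Y → Y · (1 + 0.15)^5
     ≈ Y · 2.0114

Percentage change = ((1 + 0.15)^5 − 1) × 100% ≈ 101.1%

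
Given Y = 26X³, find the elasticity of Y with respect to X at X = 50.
Elasticity = 3

Elasticity = (dY/dX) · (X/Y)

dY/dX = 78·X²
At X = 50: dY/dX = 195000, Y = 3250000

Elasticity = 195000 · (50 / 3250000) = 3

Interpretation: for a small percentage change in X, the percentage change in Y is approximately 3.00 times as large.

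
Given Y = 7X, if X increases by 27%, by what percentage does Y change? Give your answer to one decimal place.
27.0%

For Y = 7X:
If X → X(1 + 0.27)
Then Y → Y · (1 + 0.27)^1
     = Y · 1.2700

Percentage change = ((1 + 0.27)^1 − 1) × 100% = 27.0%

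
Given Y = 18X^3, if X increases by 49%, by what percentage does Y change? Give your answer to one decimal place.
230.8%

For Y = 18X^3:
If X → X(1 + 0.49)
Then Y → Y · (1 + 0.49)^3
     ≈ Y · 3.3079

Percentage change = ((1 + 0.49)^3 − 1) × 100% ≈ 230.8%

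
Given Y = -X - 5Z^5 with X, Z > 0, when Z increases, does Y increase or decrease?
Y decreases

Taking the partial derivative:
∂Y/∂Z = -25Z^4

∂Y/∂Z = -25Z^4 < 0 (assuming positive values)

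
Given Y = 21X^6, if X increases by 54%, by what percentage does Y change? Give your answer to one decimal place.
1233.9%

For Y = 21X^6:
If X → X(1 + 0.54)
Then Y → Y · (1 + 0.54)^6
     ≈ Y · 13.3390

Percentage change = ((1 + 0.54)^6 − 1) × 100% ≈ 1233.9%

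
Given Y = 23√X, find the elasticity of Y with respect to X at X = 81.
Elasticity = 1/2

Elasticity = (dY/dX) · (X/Y)

dY/dX = 23/(2·√X)
At X = 81: dY/dX = 23/18, Y = 207

Elasticity = (23/18) · (81 / 207) = 1/2

Interpretation: for a small percentage change in X, the percentage change in Y is approximately 0.50 times as large.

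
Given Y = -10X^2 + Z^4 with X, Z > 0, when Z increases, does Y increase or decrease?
Y increases

Taking the partial derivative:
∂Y/∂Z = 4Z^3

∂Y/∂Z = 4Z^3 > 0 (assuming positive values)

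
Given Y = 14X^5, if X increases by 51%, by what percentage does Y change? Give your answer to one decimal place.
685.0%

For Y = 14X^5:
If X → X(1 + 0.51)
Then Y → Y · (1 + 0.51)^5
     ≈ Y · 7.8503

Percentage change = ((1 + 0.51)^5 − 1) × 100% ≈ 685.0%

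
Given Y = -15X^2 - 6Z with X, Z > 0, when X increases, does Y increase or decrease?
Y decreases

Taking the partial derivative:
∂Y/∂X = -30X

∂Y/∂X = -30X < 0 (assuming positive values)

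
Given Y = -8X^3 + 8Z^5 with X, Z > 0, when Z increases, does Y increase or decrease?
Y increases

Taking the partial derivative:
∂Y/∂Z = 40Z^4

∂Y/∂Z = 40Z^4 > 0 (assuming positive values)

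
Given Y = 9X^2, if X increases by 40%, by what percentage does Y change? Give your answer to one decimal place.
96.0%

For Y = 9X^2:
If X → X(1 + 0.4)
Then Y → Y · (1 + 0.4)^2
     = Y · 1.9600

Percentage change = ((1 + 0.4)^2 − 1) × 100% = 96.0%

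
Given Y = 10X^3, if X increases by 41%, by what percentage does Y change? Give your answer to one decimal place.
180.3%

For Y = 10X^3:
If X → X(1 + 0.41)
Then Y → Y · (1 + 0.41)^3
     ≈ Y · 2.8032

Percentage change = ((1 + 0.41)^3 − 1) × 100% ≈ 180.3%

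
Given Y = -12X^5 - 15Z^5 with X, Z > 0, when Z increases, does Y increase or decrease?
Y decreases

Taking the partial derivative:
∂Y/∂Z = -75Z^4

∂Y/∂Z = -75Z^4 < 0 (assuming positive values)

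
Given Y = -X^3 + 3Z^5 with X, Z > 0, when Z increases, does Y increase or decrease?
Y increases

Taking the partial derivative:
∂Y/∂Z = 15Z^4

∂Y/∂Z = 15Z^4 > 0 (assuming positive values)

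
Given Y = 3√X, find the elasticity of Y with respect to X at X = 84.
Elasticity = 1/2

Elasticity = (dY/dX) · (X/Y)

dY/dX = 3/(2·√X)
At X = 84: dY/dX = √21/28, Y = 6·√21

Elasticity = (√21/28) · (84 / (6·√21)) = 1/2

Interpretation: for a small percentage change in X, the percentage change in Y is approximately 0.50 times as large.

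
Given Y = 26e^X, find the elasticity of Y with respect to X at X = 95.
Elasticity = 95

Elasticity = (dY/dX) · (X/Y)

dY/dX = 26·e^X
At X = 95: dY/dX = 26·e^95, Y = 26·e^95

Elasticity = (26·e^95) · (95 / (26·e^95)) = 95

Interpretation: for a small percentage change in X, the percentage change in Y is approximately 95.00 times as large.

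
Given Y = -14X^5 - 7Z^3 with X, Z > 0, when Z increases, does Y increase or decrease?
Y decreases

Taking the partial derivative:
∂Y/∂Z = -21Z^2

∂Y/∂Z = -21Z^2 < 0 (assuming positive values)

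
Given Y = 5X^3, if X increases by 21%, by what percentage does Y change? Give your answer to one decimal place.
77.2%

For Y = 5X^3:
If X → X(1 + 0.21)
Then Y → Y · (1 + 0.21)^3
     ≈ Y · 1.7716

Percentage change = ((1 + 0.21)^3 − 1) × 100% ≈ 77.2%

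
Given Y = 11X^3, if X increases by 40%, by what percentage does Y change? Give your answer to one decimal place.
174.4%

For Y = 11X^3:
If X → X(1 + 0.4)
Then Y → Y · (1 + 0.4)^3
     = Y · 2.7440

Percentage change = ((1 + 0.4)^3 − 1) × 100% = 174.4%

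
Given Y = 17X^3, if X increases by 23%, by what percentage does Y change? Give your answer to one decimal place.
86.1%

For Y = 17X^3:
If X → X(1 + 0.23)
Then Y → Y · (1 + 0.23)^3
     ≈ Y · 1.8609

Percentage change = ((1 + 0.23)^3 − 1) × 100% ≈ 86.1%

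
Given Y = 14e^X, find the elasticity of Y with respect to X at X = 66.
Elasticity = 66

Elasticity = (dY/dX) · (X/Y)

dY/dX = 14·e^X
At X = 66: dY/dX = 14·e^66, Y = 14·e^66

Elasticity = (14·e^66) · (66 / (14·e^66)) = 66

Interpretation: for a small percentage change in X, the percentage change in Y is approximately 66.00 times as large.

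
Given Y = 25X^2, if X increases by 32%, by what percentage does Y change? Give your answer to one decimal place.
74.2%

For Y = 25X^2:
If X → X(1 + 0.32)
Then Y → Y · (1 + 0.32)^2
     = Y · 1.7424

Percentage change = ((1 + 0.32)^2 − 1) × 100% ≈ 74.2%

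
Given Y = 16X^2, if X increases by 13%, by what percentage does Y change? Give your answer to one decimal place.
27.7%

For Y = 16X^2:
If X → X(1 + 0.13)
Then Y → Y · (1 + 0.13)^2
     = Y · 1.2769

Percentage change = ((1 + 0.13)^2 − 1) × 100% ≈ 27.7%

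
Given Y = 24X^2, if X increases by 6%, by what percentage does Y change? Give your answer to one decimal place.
12.4%

For Y = 24X^2:
If X → X(1 + 0.06)
Then Y → Y · (1 + 0.06)^2
     = Y · 1.1236

Percentage change = ((1 + 0.06)^2 − 1) × 100% ≈ 12.4%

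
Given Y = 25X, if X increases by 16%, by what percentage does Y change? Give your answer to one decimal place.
16.0%

For Y = 25X:
If X → X(1 + 0.16)
Then Y → Y · (1 + 0.16)^1
     = Y · 1.1600

Percentage change = ((1 + 0.16)^1 − 1) × 100% = 16.0%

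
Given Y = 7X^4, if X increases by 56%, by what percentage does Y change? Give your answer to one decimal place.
492.2%

For Y = 7X^4:
If X → X(1 + 0.56)
Then Y → Y · (1 + 0.56)^4
     ≈ Y · 5.9224

Percentage change = ((1 + 0.56)^4 − 1) × 100% ≈ 492.2%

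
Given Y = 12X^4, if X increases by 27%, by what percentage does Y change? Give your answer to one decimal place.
160.1%

For Y = 12X^4:
If X → X(1 + 0.27)
Then Y → Y · (1 + 0.27)^4
     ≈ Y · 2.6014

Percentage change = ((1 + 0.27)^4 − 1) × 100% ≈ 160.1%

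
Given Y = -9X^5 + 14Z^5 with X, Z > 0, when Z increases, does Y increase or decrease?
Y increases

Taking the partial derivative:
∂Y/∂Z = 70Z^4

∂Y/∂Z = 70Z^4 > 0 (assuming positive values)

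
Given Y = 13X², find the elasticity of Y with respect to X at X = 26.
Elasticity = 2

Elasticity = (dY/dX) · (X/Y)

dY/dX = 26·X
At X = 26: dY/dX = 676, Y = 8788

Elasticity = 676 · (26 / 8788) = 2

Interpretation: for a small percentage change in X, the percentage change in Y is approximately 2.00 times as large.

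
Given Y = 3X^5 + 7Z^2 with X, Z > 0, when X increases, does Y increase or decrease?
Y increases

Taking the partial derivative:
∂Y/∂X = 15X^4

∂Y/∂X = 15X^4 > 0 (assuming positive values)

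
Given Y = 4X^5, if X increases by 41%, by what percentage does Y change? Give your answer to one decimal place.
457.3%

For Y = 4X^5:
If X → X(1 + 0.41)
Then Y → Y · (1 + 0.41)^5
     ≈ Y · 5.5731

Percentage change = ((1 + 0.41)^5 − 1) × 100% ≈ 457.3%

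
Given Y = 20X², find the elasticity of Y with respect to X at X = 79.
Elasticity = 2

Elasticity = (dY/dX) · (X/Y)

dY/dX = 40·X
At X = 79: dY/dX = 3160, Y = 124820

Elasticity = 3160 · (79 / 124820) = 2

Interpretation: for a small percentage change in X, the percentage change in Y is approximately 2.00 times as large.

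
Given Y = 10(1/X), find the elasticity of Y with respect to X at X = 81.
Elasticity = -1

Elasticity = (dY/dX) · (X/Y)

dY/dX = -10/X²
At X = 81: dY/dX = -10/6561, Y = 10/81

Elasticity = (-10/6561) · (81 / (10/81)) = -1

Interpretation: for a small percentage change in X, the percentage change in Y is approximately -1.00 times as large.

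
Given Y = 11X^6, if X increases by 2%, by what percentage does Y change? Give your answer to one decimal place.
12.6%

For Y = 11X^6:
If X → X(1 + 0.02)
Then Y → Y · (1 + 0.02)^6
     ≈ Y · 1.1262

Percentage change = ((1 + 0.02)^6 − 1) × 100% ≈ 12.6%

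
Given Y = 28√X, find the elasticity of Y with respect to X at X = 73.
Elasticity = 1/2

Elasticity = (dY/dX) · (X/Y)

dY/dX = 14/√X
At X = 73: dY/dX = 14·√73/73, Y = 28·√73

Elasticity = (14·√73/73) · (73 / (28·√73)) = 1/2

Interpretation: for a small percentage change in X, the percentage change in Y is approximately 0.50 times as large.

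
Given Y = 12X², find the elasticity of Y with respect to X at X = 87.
Elasticity = 2

Elasticity = (dY/dX) · (X/Y)

dY/dX = 24·X
At X = 87: dY/dX = 2088, Y = 90828

Elasticity = 2088 · (87 / 90828) = 2

Interpretation: for a small percentage change in X, the percentage change in Y is approximately 2.00 times as large.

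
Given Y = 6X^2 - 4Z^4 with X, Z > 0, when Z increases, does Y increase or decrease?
Y decreases

Taking the partial derivative:
∂Y/∂Z = -16Z^3

∂Y/∂Z = -16Z^3 < 0 (assuming positive values)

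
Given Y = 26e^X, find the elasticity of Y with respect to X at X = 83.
Elasticity = 83

Elasticity = (dY/dX) · (X/Y)

dY/dX = 26·e^X
At X = 83: dY/dX = 26·e^83, Y = 26·e^83

Elasticity = (26·e^83) · (83 / (26·e^83)) = 83

Interpretation: for a small percentage change in X, the percentage change in Y is approximately 83.00 times as large.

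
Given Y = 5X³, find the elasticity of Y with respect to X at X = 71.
Elasticity = 3

Elasticity = (dY/dX) · (X/Y)

dY/dX = 15·X²
At X = 71: dY/dX = 75615, Y = 1789555

Elasticity = 75615 · (71 / 1789555) = 3

Interpretation: for a small percentage change in X, the percentage change in Y is approximately 3.00 times as large.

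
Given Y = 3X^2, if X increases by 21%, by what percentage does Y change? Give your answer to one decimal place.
46.4%

For Y = 3X^2:
If X → X(1 + 0.21)
Then Y → Y · (1 + 0.21)^2
     = Y · 1.4641

Percentage change = ((1 + 0.21)^2 − 1) × 100% ≈ 46.4%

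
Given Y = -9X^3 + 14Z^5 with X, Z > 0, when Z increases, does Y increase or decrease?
Y increases

Taking the partial derivative:
∂Y/∂Z = 70Z^4

∂Y/∂Z = 70Z^4 > 0 (assuming positive values)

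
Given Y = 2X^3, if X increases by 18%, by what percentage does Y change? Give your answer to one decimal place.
64.3%

For Y = 2X^3:
If X → X(1 + 0.18)
Then Y → Y · (1 + 0.18)^3
     ≈ Y · 1.6430

Percentage change = ((1 + 0.18)^3 − 1) × 100% ≈ 64.3%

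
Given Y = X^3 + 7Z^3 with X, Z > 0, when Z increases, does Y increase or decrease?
Y increases

Taking the partial derivative:
∂Y/∂Z = 21Z^2

∂Y/∂Z = 21Z^2 > 0 (assuming positive values)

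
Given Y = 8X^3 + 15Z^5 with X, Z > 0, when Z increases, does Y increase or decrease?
Y increases

Taking the partial derivative:
∂Y/∂Z = 75Z^4

∂Y/∂Z = 75Z^4 > 0 (assuming positive values)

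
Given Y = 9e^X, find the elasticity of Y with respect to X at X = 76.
Elasticity = 76

Elasticity = (dY/dX) · (X/Y)

dY/dX = 9·e^X
At X = 76: dY/dX = 9·e^76, Y = 9·e^76

Elasticity = (9·e^76) · (76 / (9·e^76)) = 76

Interpretation: for a small percentage change in X, the percentage change in Y is approximately 76.00 times as large.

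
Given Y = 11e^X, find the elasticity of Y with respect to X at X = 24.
Elasticity = 24

Elasticity = (dY/dX) · (X/Y)

dY/dX = 11·e^X
At X = 24: dY/dX = 11·e^24, Y = 11·e^24

Elasticity = (11·e^24) · (24 / (11·e^24)) = 24

Interpretation: for a small percentage change in X, the percentage change in Y is approximately 24.00 times as large.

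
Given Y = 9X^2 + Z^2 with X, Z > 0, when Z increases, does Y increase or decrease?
Y increases

Taking the partial derivative:
∂Y/∂Z = 2Z

∂Y/∂Z = 2Z > 0 (assuming positive values)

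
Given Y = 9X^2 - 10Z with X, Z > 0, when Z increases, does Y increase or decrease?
Y decreases

Taking the partial derivative:
∂Y/∂Z = -10

∂Y/∂Z = -10 < 0 (assuming positive values)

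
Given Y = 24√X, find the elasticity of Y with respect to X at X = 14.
Elasticity = 1/2

Elasticity = (dY/dX) · (X/Y)

dY/dX = 12/√X
At X = 14: dY/dX = 6·√14/7, Y = 24·√14

Elasticity = (6·√14/7) · (14 / (24·√14)) = 1/2

Interpretation: for a small percentage change in X, the percentage change in Y is approximately 0.50 times as large.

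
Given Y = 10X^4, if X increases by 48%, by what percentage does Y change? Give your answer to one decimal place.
379.8%

For Y = 10X^4:
If X → X(1 + 0.48)
Then Y → Y · (1 + 0.48)^4
     ≈ Y · 4.7979

Percentage change = ((1 + 0.48)^4 − 1) × 100% ≈ 379.8%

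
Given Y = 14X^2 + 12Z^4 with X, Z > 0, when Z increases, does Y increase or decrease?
Y increases

Taking the partial derivative:
∂Y/∂Z = 48Z^3

∂Y/∂Z = 48Z^3 > 0 (assuming positive values)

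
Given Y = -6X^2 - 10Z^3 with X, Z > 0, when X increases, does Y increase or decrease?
Y decreases

Taking the partial derivative:
∂Y/∂X = -12X

∂Y/∂X = -12X < 0 (assuming positive values)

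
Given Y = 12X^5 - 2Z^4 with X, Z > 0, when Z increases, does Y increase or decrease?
Y decreases

Taking the partial derivative:
∂Y/∂Z = -8Z^3

∂Y/∂Z = -8Z^3 < 0 (assuming positive values)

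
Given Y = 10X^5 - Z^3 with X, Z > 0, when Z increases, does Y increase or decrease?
Y decreases

Taking the partial derivative:
∂Y/∂Z = -3Z^2

∂Y/∂Z = -3Z^2 < 0 (assuming positive values)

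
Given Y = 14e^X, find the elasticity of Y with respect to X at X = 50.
Elasticity = 50

Elasticity = (dY/dX) · (X/Y)

dY/dX = 14·e^X
At X = 50: dY/dX = 14·e^50, Y = 14·e^50

Elasticity = (14·e^50) · (50 / (14·e^50)) = 50

Interpretation: for a small percentage change in X, the percentage change in Y is approximately 50.00 times as large.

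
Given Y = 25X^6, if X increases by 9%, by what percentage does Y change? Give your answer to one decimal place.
67.7%

For Y = 25X^6:
If X → X(1 + 0.09)
Then Y → Y · (1 + 0.09)^6
     ≈ Y · 1.6771

Percentage change = ((1 + 0.09)^6 − 1) × 100% ≈ 67.7%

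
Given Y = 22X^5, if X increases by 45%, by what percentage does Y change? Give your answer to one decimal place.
541.0%

For Y = 22X^5:
If X → X(1 + 0.45)
Then Y → Y · (1 + 0.45)^5
     ≈ Y · 6.4097

Percentage change = ((1 + 0.45)^5 − 1) × 100% ≈ 541.0%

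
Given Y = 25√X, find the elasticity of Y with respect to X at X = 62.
Elasticity = 1/2

Elasticity = (dY/dX) · (X/Y)

dY/dX = 25/(2·√X)
At X = 62: dY/dX = 25·√62/124, Y = 25·√62

Elasticity = (25·√62/124) · (62 / (25·√62)) = 1/2

Interpretation: for a small percentage change in X, the percentage change in Y is approximately 0.50 times as large.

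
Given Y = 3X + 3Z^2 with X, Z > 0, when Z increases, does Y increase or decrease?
Y increases

Taking the partial derivative:
∂Y/∂Z = 6Z

∂Y/∂Z = 6Z > 0 (assuming positive values)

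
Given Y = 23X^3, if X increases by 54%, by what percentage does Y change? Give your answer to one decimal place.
265.2%

For Y = 23X^3:
If X → X(1 + 0.54)
Then Y → Y · (1 + 0.54)^3
     ≈ Y · 3.6523

Percentage change = ((1 + 0.54)^3 − 1) × 100% ≈ 265.2%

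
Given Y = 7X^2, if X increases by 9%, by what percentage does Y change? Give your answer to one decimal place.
18.8%

For Y = 7X^2:
If X → X(1 + 0.09)
Then Y → Y · (1 + 0.09)^2
     = Y · 1.1881

Percentage change = ((1 + 0.09)^2 − 1) × 100% ≈ 18.8%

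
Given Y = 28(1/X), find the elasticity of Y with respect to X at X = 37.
Elasticity = -1

Elasticity = (dY/dX) · (X/Y)

dY/dX = -28/X²
At X = 37: dY/dX = -28/1369, Y = 28/37

Elasticity = (-28/1369) · (37 / (28/37)) = -1

Interpretation: for a small percentage change in X, the percentage change in Y is approximately -1.00 times as large.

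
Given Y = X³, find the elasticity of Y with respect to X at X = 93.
Elasticity = 3

Elasticity = (dY/dX) · (X/Y)

dY/dX = 3·X²
At X = 93: dY/dX = 25947, Y = 804357

Elasticity = 25947 · (93 / 804357) = 3

Interpretation: for a small percentage change in X, the percentage change in Y is approximately 3.00 times as large.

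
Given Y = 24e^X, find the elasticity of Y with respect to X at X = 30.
Elasticity = 30

Elasticity = (dY/dX) · (X/Y)

dY/dX = 24·e^X
At X = 30: dY/dX = 24·e^30, Y = 24·e^30

Elasticity = (24·e^30) · (30 / (24·e^30)) = 30

Interpretation: for a small percentage change in X, the percentage change in Y is approximately 30.00 times as large.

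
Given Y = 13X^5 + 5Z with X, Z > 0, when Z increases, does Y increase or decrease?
Y increases

Taking the partial derivative:
∂Y/∂Z = 5

∂Y/∂Z = 5 > 0 (assuming positive values)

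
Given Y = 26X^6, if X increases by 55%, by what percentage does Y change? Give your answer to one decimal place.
1286.7%

For Y = 26X^6:
If X → X(1 + 0.55)
Then Y → Y · (1 + 0.55)^6
     ≈ Y · 13.8672

Percentage change = ((1 + 0.55)^6 − 1) × 100% ≈ 1286.7%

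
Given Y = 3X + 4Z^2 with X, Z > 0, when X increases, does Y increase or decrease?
Y increases

Taking the partial derivative:
∂Y/∂X = 3

∂Y/∂X = 3 > 0 (assuming positive values)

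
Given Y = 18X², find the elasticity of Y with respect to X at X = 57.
Elasticity = 2

Elasticity = (dY/dX) · (X/Y)

dY/dX = 36·X
At X = 57: dY/dX = 2052, Y = 58482

Elasticity = 2052 · (57 / 58482) = 2

Interpretation: for a small percentage change in X, the percentage change in Y is approximately 2.00 times as large.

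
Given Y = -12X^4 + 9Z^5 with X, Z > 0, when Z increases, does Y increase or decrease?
Y increases

Taking the partial derivative:
∂Y/∂Z = 45Z^4

∂Y/∂Z = 45Z^4 > 0 (assuming positive values)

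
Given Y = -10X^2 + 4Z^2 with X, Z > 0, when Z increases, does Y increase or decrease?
Y increases

Taking the partial derivative:
∂Y/∂Z = 8Z

∂Y/∂Z = 8Z > 0 (assuming positive values)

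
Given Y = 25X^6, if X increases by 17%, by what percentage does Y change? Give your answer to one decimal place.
156.5%

For Y = 25X^6:
If X → X(1 + 0.17)
Then Y → Y · (1 + 0.17)^6
     ≈ Y · 2.5652

Percentage change = ((1 + 0.17)^6 − 1) × 100% ≈ 156.5%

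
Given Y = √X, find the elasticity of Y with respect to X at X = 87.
Elasticity = 1/2

Elasticity = (dY/dX) · (X/Y)

dY/dX = 1/(2·√X)
At X = 87: dY/dX = √87/174, Y = √87

Elasticity = (√87/174) · (87 / (√87)) = 1/2

Interpretation: for a small percentage change in X, the percentage change in Y is approximately 0.50 times as large.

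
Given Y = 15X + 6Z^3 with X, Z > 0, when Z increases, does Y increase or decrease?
Y increases

Taking the partial derivative:
∂Y/∂Z = 18Z^2

∂Y/∂Z = 18Z^2 > 0 (assuming positive values)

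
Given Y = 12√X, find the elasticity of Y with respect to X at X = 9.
Elasticity = 1/2

Elasticity = (dY/dX) · (X/Y)

dY/dX = 6/√X
At X = 9: dY/dX = 2, Y = 36

Elasticity = 2 · (9 / 36) = 1/2

Interpretation: for a small percentage change in X, the percentage change in Y is approximately 0.50 times as large.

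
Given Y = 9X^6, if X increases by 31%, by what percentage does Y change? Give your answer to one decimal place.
405.4%

For Y = 9X^6:
If X → X(1 + 0.31)
Then Y → Y · (1 + 0.31)^6
     ≈ Y · 5.0539

Percentage change = ((1 + 0.31)^6 − 1) × 100% ≈ 405.4%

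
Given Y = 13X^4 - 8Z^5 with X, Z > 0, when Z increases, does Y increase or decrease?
Y decreases

Taking the partial derivative:
∂Y/∂Z = -40Z^4

∂Y/∂Z = -40Z^4 < 0 (assuming positive values)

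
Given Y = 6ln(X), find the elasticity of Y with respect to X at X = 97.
Elasticity = 1/ln(97) ≈ 0.2186

Elasticity = (dY/dX) · (X/Y)

dY/dX = 6/X
At X = 97: dY/dX = 6/97, Y = 6·ln(97)

Elasticity = (6/97) · (97 / (6·ln(97))) = 1/ln(97) ≈ 0.2186

Interpretation: for a small percentage change in X, the percentage change in Y is approximately 0.22 times as large.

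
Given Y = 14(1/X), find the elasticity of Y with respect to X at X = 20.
Elasticity = -1

Elasticity = (dY/dX) · (X/Y)

dY/dX = -14/X²
At X = 20: dY/dX = -7/200, Y = 7/10

Elasticity = (-7/200) · (20 / (7/10)) = -1

Interpretation: for a small percentage change in X, the percentage change in Y is approximately -1.00 times as large.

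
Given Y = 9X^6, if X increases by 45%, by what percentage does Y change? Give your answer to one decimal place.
829.4%

For Y = 9X^6:
If X → X(1 + 0.45)
Then Y → Y · (1 + 0.45)^6
     ≈ Y · 9.2941

Percentage change = ((1 + 0.45)^6 − 1) × 100% ≈ 829.4%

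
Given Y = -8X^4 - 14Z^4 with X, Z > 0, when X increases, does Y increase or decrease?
Y decreases

Taking the partial derivative:
∂Y/∂X = -32X^3

∂Y/∂X = -32X^3 < 0 (assuming positive values)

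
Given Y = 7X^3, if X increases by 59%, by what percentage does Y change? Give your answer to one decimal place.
302.0%

For Y = 7X^3:
If X → X(1 + 0.59)
Then Y → Y · (1 + 0.59)^3
     ≈ Y · 4.0197

Percentage change = ((1 + 0.59)^3 − 1) × 100% ≈ 302.0%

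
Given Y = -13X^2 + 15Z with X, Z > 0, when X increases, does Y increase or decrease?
Y decreases

Taking the partial derivative:
∂Y/∂X = -26X

∂Y/∂X = -26X < 0 (assuming positive values)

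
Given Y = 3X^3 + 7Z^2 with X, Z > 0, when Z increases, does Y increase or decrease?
Y increases

Taking the partial derivative:
∂Y/∂Z = 14Z

∂Y/∂Z = 14Z > 0 (assuming positive values)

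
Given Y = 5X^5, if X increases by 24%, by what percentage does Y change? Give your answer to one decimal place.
193.2%

For Y = 5X^5:
If X → X(1 + 0.24)
Then Y → Y · (1 + 0.24)^5
     ≈ Y · 2.9316

Percentage change = ((1 + 0.24)^5 − 1) × 100% ≈ 193.2%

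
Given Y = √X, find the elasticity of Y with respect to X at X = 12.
Elasticity = 1/2

Elasticity = (dY/dX) · (X/Y)

dY/dX = 1/(2·√X)
At X = 12: dY/dX = √3/12, Y = 2·√3

Elasticity = (√3/12) · (12 / (2·√3)) = 1/2

Interpretation: for a small percentage change in X, the percentage change in Y is approximately 0.50 times as large.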